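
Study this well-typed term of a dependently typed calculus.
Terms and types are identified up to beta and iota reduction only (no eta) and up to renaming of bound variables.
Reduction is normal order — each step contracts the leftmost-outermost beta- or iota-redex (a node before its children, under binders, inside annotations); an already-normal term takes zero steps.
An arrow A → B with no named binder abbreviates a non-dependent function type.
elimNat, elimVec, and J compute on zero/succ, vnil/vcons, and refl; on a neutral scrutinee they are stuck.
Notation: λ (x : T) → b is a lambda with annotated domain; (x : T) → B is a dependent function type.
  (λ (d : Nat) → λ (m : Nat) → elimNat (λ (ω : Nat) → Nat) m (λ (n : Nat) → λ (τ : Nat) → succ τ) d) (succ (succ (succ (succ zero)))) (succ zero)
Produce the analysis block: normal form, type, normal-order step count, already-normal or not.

reduced normal form:
  succ (succ (succ (succ (succ zero))))
the term's type:
  Nat
normal-order step count: 15
term was already normal: no
first redex: a beta-redex


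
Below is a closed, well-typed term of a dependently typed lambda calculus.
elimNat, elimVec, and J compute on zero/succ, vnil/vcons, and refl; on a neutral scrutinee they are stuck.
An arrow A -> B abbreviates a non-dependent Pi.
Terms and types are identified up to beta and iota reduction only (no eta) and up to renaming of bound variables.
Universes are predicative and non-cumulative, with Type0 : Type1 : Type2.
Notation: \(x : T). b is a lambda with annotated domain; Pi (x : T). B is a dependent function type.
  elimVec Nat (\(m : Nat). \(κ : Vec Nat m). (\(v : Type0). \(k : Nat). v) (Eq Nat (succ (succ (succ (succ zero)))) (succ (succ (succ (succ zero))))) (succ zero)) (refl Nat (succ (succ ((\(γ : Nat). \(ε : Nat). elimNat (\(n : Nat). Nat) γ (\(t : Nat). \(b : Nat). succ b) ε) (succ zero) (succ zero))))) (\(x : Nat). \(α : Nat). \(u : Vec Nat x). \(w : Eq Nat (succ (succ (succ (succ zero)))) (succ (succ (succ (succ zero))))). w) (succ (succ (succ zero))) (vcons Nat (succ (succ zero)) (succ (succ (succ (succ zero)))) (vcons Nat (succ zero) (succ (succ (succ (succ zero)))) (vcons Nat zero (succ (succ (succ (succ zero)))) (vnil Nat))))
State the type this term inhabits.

type:
  Eq Nat (succ (succ (succ (succ zero)))) (succ (succ (succ (succ zero))))


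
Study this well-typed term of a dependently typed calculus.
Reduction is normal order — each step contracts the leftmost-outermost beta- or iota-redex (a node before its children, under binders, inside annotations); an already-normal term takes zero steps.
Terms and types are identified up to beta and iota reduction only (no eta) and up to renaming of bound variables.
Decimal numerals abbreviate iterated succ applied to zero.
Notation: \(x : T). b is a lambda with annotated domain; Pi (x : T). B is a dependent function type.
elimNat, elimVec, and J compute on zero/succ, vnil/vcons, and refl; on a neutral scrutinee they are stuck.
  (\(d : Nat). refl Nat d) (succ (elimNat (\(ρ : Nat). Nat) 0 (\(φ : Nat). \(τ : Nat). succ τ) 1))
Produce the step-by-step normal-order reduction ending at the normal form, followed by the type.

normal-order reduction sequence:
  (\(d : Nat). refl Nat d) (succ (elimNat (\(ρ : Nat). Nat) 0 (\(φ : Nat). \(τ : Nat). succ τ) 1))
  ~> refl Nat (succ (elimNat (\(d : Nat). Nat) 0 (\(ρ : Nat). \(φ : Nat). succ φ) 1))
  ~> refl Nat (succ ((\(d : Nat). \(ρ : Nat). succ ρ) 0 (elimNat (\(φ : Nat). Nat) 0 (\(τ : Nat). \(χ : Nat). succ χ) 0)))
  ~> refl Nat (succ ((\(d : Nat). succ d) (elimNat (\(ρ : Nat). Nat) 0 (\(φ : Nat). \(τ : Nat). succ τ) 0)))
  ~> refl Nat (succ (succ (elimNat (\(d : Nat). Nat) 0 (\(ρ : Nat). \(φ : Nat). succ φ) 0)))
  ~> refl Nat 2
inferred type:
  Eq Nat 2 2


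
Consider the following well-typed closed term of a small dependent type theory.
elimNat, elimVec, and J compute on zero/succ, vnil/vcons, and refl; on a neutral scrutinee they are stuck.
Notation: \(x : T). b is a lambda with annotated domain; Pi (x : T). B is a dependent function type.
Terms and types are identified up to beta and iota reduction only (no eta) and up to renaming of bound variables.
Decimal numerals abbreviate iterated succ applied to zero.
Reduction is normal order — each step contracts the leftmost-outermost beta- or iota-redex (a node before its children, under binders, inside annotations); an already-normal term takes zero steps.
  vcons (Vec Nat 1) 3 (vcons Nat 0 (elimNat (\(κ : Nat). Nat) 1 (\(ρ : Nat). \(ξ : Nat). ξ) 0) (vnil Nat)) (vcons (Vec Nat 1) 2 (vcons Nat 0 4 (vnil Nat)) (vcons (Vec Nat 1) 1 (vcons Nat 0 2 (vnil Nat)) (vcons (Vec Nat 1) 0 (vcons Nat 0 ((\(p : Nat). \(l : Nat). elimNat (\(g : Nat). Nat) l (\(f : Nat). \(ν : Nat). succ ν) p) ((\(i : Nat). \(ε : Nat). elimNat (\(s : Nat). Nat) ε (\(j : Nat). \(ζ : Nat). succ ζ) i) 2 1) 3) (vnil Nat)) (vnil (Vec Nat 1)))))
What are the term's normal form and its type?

normal form:
  vcons (Vec Nat 1) 3 (vcons Nat 0 1 (vnil Nat)) (vcons (Vec Nat 1) 2 (vcons Nat 0 4 (vnil Nat)) (vcons (Vec Nat 1) 1 (vcons Nat 0 2 (vnil Nat)) (vcons (Vec Nat 1) 0 (vcons Nat 0 6 (vnil Nat)) (vnil (Vec Nat 1)))))
the term's type:
  Vec (Vec Nat 1) 4


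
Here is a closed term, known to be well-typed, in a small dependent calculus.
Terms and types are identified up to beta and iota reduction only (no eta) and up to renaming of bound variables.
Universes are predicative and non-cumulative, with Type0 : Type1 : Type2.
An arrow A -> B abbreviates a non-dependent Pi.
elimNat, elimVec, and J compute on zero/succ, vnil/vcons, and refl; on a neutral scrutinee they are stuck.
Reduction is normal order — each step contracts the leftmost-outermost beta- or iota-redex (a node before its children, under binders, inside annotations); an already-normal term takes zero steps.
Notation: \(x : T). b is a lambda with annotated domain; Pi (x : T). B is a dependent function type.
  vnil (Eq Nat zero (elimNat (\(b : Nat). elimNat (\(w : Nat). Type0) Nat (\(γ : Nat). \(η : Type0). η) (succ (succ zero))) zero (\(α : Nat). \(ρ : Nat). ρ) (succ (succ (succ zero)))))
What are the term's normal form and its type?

resulting normal form:
  vnil (Eq Nat zero zero)
the term's type:
  Vec (Eq Nat zero zero) zero
observation: reduction starts at an elimNat iota-redex, and 10 normal-order steps reach the normal form.


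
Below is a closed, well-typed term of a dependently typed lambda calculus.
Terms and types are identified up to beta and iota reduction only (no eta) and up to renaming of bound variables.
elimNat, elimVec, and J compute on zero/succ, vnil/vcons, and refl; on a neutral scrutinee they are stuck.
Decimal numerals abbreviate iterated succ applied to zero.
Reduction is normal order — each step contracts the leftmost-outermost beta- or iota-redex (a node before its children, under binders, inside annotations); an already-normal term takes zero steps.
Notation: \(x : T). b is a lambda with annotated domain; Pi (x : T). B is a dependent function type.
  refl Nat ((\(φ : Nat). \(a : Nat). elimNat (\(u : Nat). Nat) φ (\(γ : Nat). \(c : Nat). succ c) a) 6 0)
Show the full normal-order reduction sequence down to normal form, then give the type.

reduction (normal order):
  refl Nat ((\(φ : Nat). \(a : Nat). elimNat (\(u : Nat). Nat) φ (\(γ : Nat). \(c : Nat). succ c) a) 6 0)
  ~> refl Nat ((\(φ : Nat). elimNat (\(a : Nat). Nat) 6 (\(u : Nat). \(γ : Nat). succ γ) φ) 0)
  ~> refl Nat (elimNat (\(φ : Nat). Nat) 6 (\(a : Nat). \(u : Nat). succ u) 0)
  ~> refl Nat 6
the term's type:
  Eq Nat 6 6


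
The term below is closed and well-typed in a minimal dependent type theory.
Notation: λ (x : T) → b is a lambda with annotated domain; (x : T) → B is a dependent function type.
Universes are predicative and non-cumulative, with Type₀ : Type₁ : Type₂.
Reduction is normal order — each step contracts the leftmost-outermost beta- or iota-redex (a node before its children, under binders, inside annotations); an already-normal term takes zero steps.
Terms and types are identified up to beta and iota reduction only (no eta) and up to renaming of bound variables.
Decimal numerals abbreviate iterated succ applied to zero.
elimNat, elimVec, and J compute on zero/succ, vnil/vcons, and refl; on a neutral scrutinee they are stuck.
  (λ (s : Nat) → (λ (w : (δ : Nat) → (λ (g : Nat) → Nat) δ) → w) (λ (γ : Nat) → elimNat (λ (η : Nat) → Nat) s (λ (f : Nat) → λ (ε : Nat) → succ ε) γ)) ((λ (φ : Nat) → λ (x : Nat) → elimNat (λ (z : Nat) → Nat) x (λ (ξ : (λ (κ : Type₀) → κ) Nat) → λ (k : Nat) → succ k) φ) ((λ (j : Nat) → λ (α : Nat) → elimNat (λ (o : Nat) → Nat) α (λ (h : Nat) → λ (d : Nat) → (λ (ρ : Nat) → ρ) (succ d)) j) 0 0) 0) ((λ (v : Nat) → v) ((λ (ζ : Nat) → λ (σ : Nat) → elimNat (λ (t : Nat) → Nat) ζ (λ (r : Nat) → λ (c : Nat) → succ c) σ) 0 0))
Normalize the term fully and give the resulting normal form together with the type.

normal form:
  0
the term's type:
  Nat


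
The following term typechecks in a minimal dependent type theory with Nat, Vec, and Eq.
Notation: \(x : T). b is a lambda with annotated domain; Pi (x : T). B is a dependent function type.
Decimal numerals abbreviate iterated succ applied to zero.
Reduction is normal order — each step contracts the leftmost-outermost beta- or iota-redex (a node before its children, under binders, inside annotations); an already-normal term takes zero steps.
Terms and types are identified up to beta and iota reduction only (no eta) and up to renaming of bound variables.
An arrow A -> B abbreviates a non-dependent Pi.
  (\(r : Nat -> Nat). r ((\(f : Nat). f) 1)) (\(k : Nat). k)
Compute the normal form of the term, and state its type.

resulting normal form:
  1
inferred type:
  Nat
observation: contracting a beta-redex first, the term normalizes in 3 steps.


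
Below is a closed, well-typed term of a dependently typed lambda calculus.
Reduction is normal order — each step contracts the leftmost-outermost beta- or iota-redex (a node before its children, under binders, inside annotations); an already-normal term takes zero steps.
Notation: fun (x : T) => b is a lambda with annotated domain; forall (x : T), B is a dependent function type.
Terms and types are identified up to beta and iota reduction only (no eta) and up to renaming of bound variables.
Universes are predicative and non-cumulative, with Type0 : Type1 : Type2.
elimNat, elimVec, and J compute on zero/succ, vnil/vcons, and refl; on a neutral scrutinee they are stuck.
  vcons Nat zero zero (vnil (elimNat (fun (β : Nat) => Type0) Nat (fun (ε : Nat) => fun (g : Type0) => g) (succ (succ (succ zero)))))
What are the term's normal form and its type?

resulting normal form:
  vcons Nat zero zero (vnil Nat)
the term's type:
  Vec Nat (succ zero)


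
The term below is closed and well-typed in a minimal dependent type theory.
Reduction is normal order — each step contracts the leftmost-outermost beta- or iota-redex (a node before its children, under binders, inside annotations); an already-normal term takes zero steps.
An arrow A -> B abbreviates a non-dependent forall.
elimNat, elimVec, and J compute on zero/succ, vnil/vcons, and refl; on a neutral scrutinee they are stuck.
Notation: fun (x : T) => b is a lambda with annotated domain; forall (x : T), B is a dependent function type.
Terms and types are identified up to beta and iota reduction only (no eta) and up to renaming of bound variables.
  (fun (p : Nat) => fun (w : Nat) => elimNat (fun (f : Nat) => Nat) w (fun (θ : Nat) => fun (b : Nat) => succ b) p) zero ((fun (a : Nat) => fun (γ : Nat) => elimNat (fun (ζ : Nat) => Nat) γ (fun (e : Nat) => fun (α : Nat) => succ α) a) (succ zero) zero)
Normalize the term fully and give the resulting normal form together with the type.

reduced normal form:
  succ zero
the term's type:
  Nat


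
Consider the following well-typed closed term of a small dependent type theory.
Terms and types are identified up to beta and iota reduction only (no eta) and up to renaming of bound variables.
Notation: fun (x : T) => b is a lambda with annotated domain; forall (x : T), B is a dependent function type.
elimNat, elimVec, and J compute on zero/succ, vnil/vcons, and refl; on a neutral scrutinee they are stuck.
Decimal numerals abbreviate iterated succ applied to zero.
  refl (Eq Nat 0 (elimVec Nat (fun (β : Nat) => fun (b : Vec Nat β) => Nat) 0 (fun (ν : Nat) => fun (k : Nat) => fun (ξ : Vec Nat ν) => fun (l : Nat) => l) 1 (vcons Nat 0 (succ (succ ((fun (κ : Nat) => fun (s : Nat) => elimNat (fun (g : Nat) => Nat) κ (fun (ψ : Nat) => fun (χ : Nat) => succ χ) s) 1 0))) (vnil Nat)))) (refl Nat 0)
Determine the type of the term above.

the term's type:
  Eq (Eq Nat 0 0) (refl Nat 0) (refl Nat 0)


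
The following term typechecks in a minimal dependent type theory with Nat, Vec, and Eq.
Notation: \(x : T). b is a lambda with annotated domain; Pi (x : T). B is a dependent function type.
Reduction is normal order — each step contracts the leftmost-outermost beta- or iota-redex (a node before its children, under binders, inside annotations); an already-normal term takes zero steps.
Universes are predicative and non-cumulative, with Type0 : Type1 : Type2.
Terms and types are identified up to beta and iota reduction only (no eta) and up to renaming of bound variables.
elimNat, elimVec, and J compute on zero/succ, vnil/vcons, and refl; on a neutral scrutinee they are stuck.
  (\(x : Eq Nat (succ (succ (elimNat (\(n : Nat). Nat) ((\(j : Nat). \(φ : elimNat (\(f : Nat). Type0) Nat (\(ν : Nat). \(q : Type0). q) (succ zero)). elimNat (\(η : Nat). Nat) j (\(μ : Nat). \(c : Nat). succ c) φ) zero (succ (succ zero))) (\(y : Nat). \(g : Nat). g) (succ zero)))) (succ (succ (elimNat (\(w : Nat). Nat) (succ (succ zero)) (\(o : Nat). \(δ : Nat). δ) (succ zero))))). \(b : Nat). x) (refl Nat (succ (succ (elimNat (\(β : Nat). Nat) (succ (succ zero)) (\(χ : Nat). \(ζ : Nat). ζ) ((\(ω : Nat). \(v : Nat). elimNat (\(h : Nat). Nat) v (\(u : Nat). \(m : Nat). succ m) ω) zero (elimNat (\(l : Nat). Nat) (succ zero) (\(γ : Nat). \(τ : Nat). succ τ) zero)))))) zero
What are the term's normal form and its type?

reduced normal form:
  refl Nat (succ (succ (succ (succ zero))))
inferred type:
  Eq Nat (succ (succ (succ (succ zero)))) (succ (succ (succ (succ zero))))


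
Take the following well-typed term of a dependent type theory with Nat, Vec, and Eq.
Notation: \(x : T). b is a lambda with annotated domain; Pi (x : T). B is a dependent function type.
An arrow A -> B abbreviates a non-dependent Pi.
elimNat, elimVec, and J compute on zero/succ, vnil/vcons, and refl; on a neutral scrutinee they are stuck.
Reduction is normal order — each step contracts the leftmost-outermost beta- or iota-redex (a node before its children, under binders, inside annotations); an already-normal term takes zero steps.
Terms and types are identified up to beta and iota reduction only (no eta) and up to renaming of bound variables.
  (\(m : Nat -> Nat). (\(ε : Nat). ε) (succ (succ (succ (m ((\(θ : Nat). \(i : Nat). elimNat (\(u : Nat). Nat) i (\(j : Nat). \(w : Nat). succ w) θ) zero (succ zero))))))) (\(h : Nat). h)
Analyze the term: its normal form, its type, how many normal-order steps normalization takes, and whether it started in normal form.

resulting normal form:
  succ (succ (succ (succ zero)))
type:
  Nat
normal-order step count: 6
term was already normal: no
first redex: a beta-redex


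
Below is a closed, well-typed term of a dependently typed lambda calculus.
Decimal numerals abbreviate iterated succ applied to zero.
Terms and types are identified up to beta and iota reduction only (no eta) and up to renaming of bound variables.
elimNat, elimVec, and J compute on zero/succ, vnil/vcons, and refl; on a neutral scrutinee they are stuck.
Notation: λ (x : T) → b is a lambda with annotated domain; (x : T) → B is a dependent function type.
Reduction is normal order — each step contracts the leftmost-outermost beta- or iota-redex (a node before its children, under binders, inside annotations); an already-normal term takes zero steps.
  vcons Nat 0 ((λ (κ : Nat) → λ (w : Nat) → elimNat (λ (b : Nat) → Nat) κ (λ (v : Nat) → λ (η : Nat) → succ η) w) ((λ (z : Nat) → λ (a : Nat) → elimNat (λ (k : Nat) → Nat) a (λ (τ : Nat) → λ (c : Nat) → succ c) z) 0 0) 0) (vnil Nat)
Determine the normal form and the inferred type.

reduced normal form:
  vcons Nat 0 0 (vnil Nat)
type:
  Vec Nat 1
observation: normalization takes exactly 6 steps under the normal-order strategy.


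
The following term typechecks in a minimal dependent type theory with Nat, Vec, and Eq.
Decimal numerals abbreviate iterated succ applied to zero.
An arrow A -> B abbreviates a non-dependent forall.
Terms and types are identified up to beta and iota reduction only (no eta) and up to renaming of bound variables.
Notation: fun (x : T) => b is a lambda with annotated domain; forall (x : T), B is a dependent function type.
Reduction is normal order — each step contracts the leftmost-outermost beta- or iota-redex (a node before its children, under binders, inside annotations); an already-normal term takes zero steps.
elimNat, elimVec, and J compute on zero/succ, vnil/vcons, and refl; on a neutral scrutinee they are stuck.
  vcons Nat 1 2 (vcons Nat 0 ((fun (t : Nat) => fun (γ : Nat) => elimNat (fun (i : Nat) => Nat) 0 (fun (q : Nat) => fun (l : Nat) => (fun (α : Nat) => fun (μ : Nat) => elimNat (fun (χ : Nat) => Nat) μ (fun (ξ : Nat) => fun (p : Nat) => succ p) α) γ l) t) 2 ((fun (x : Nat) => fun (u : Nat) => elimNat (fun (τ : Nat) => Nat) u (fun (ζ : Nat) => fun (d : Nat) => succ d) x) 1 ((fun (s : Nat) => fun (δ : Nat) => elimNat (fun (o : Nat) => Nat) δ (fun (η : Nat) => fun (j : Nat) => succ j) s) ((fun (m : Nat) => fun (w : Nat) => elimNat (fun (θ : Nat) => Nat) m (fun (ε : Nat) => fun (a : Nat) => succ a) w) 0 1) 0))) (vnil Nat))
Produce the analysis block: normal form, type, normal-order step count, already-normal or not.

resulting normal form:
  vcons Nat 1 2 (vcons Nat 0 4 (vnil Nat))
the term's type:
  Vec Nat 2
reduction steps (normal order): 63
already normal: no
first contracted redex: a beta-redex


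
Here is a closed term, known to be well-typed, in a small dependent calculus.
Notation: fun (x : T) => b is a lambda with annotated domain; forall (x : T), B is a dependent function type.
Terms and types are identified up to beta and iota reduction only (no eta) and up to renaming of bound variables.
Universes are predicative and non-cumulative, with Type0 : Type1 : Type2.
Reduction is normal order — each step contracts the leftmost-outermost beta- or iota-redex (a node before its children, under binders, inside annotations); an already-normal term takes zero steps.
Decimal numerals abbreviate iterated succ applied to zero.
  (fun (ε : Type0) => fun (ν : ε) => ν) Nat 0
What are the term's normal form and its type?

reduced normal form:
  0
inferred type:
  Nat


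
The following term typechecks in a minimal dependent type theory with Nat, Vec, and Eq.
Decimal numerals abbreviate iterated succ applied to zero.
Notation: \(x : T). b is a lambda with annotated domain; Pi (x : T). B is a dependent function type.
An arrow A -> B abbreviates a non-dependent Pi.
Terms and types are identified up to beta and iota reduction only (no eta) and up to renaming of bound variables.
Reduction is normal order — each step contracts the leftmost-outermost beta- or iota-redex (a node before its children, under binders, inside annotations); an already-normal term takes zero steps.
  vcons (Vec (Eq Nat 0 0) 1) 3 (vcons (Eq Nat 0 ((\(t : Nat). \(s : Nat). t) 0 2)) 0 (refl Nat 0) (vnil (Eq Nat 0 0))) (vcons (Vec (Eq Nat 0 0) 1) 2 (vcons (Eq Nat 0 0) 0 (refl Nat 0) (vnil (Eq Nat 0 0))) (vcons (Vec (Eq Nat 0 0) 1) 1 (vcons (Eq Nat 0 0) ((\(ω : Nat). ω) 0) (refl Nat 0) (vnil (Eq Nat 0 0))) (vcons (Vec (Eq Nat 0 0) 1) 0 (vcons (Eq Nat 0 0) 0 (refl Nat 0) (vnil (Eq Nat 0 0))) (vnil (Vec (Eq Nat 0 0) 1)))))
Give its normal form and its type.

resulting normal form:
  vcons (Vec (Eq Nat 0 0) 1) 3 (vcons (Eq Nat 0 0) 0 (refl Nat 0) (vnil (Eq Nat 0 0))) (vcons (Vec (Eq Nat 0 0) 1) 2 (vcons (Eq Nat 0 0) 0 (refl Nat 0) (vnil (Eq Nat 0 0))) (vcons (Vec (Eq Nat 0 0) 1) 1 (vcons (Eq Nat 0 0) 0 (refl Nat 0) (vnil (Eq Nat 0 0))) (vcons (Vec (Eq Nat 0 0) 1) 0 (vcons (Eq Nat 0 0) 0 (refl Nat 0) (vnil (Eq Nat 0 0))) (vnil (Vec (Eq Nat 0 0) 1)))))
the term's type:
  Vec (Vec (Eq Nat 0 0) 1) 4


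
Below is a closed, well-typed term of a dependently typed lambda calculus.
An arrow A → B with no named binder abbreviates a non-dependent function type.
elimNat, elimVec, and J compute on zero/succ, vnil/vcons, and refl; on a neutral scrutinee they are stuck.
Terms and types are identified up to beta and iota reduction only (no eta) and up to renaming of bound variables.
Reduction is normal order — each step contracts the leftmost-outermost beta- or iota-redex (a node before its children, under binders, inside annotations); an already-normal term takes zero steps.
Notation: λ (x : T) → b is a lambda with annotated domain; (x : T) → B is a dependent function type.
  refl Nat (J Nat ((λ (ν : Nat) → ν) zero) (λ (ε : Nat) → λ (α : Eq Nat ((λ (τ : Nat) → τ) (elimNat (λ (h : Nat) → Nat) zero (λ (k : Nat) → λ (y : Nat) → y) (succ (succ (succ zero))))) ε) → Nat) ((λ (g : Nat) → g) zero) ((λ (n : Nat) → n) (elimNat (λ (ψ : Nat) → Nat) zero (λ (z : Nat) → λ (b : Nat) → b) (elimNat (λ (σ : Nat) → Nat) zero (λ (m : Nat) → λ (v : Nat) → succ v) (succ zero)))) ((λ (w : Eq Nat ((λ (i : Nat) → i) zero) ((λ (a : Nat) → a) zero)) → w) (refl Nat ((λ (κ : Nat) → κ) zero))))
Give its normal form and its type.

resulting normal form:
  refl Nat zero
type:
  Eq Nat zero zero


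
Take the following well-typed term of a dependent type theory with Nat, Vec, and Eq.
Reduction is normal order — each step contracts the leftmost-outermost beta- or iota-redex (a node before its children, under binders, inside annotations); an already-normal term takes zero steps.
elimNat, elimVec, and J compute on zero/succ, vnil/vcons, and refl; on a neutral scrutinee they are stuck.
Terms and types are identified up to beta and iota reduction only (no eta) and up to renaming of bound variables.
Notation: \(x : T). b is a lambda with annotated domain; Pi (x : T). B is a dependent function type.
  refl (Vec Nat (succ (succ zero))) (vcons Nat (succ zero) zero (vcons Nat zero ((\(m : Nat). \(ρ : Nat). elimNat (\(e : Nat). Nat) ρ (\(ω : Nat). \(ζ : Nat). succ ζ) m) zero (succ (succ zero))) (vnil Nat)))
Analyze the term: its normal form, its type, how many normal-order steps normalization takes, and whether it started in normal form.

reduced normal form:
  refl (Vec Nat (succ (succ zero))) (vcons Nat (succ zero) zero (vcons Nat zero (succ (succ zero)) (vnil Nat)))
inferred type:
  Eq (Vec Nat (succ (succ zero))) (vcons Nat (succ zero) zero (vcons Nat zero (succ (succ zero)) (vnil Nat))) (vcons Nat (succ zero) zero (vcons Nat zero (succ (succ zero)) (vnil Nat)))
steps to reach normal form (normal order): 3
term was already normal: no
first redex: a beta-redex


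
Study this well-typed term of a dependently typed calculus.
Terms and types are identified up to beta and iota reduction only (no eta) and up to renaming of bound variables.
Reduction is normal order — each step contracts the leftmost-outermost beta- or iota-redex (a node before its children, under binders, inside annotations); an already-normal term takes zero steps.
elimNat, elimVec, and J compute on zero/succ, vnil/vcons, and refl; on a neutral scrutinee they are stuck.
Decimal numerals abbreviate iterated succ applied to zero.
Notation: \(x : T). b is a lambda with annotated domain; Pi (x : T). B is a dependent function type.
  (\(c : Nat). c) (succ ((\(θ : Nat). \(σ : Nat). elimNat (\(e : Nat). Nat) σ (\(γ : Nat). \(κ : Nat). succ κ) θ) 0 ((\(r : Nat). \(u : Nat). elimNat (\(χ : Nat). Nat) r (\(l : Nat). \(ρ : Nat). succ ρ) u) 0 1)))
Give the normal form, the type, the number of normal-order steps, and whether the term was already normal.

reduced normal form:
  2
the term's type:
  Nat
steps to reach normal form (normal order): 10
term was already normal: no
first contracted redex: a beta-redex


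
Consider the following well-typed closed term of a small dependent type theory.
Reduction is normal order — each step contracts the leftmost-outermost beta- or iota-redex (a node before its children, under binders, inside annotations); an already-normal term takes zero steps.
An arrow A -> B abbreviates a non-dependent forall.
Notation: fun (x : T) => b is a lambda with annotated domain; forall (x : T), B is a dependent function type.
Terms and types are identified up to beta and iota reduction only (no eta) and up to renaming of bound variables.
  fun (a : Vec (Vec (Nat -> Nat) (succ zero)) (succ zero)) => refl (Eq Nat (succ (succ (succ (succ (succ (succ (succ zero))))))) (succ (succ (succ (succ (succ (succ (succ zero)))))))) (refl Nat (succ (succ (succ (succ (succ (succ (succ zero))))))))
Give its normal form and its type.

resulting normal form:
  fun (a : Vec (Vec (Nat -> Nat) (succ zero)) (succ zero)) => refl (Eq Nat (succ (succ (succ (succ (succ (succ (succ zero))))))) (succ (succ (succ (succ (succ (succ (succ zero)))))))) (refl Nat (succ (succ (succ (succ (succ (succ (succ zero))))))))
the term's type:
  Vec (Vec (Nat -> Nat) (succ zero)) (succ zero) -> Eq (Eq Nat (succ (succ (succ (succ (succ (succ (succ zero))))))) (succ (succ (succ (succ (succ (succ (succ zero)))))))) (refl Nat (succ (succ (succ (succ (succ (succ (succ zero)))))))) (refl Nat (succ (succ (succ (succ (succ (succ (succ zero))))))))
observation: no redex remains anywhere in the term; it is its own normal form.


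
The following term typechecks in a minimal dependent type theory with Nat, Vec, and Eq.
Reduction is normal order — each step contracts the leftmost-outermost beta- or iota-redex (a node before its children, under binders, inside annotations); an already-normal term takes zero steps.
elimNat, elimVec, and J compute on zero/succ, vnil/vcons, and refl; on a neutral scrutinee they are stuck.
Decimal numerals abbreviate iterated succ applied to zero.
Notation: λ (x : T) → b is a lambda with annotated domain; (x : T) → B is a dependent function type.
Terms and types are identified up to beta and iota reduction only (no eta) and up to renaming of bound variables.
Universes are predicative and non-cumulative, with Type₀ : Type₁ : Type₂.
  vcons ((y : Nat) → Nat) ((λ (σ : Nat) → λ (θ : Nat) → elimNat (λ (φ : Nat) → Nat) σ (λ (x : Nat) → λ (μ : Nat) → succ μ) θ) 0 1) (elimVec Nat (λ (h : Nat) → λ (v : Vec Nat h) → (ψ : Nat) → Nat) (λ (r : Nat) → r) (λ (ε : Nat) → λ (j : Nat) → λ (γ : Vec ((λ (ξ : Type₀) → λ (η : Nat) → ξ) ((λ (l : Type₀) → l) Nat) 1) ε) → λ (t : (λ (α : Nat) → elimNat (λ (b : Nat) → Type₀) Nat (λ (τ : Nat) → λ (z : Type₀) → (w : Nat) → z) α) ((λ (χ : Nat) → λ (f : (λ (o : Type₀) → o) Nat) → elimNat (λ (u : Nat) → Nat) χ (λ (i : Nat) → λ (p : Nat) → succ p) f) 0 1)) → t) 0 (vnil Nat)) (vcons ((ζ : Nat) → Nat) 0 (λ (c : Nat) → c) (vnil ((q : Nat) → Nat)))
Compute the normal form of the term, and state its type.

resulting normal form:
  vcons ((y : Nat) → Nat) 1 (λ (σ : Nat) → σ) (vcons ((θ : Nat) → Nat) 0 (λ (φ : Nat) → φ) (vnil ((x : Nat) → Nat)))
type:
  Vec ((y : Nat) → Nat) 2
observation: the term reaches its normal form after 7 normal-order steps.


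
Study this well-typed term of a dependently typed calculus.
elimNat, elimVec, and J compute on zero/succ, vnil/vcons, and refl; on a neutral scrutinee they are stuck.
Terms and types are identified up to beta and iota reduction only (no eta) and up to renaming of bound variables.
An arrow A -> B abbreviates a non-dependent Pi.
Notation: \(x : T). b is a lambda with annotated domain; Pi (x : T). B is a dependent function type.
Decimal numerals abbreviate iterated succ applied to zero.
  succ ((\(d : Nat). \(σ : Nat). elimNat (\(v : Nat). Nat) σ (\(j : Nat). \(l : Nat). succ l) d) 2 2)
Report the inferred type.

inferred type:
  Nat


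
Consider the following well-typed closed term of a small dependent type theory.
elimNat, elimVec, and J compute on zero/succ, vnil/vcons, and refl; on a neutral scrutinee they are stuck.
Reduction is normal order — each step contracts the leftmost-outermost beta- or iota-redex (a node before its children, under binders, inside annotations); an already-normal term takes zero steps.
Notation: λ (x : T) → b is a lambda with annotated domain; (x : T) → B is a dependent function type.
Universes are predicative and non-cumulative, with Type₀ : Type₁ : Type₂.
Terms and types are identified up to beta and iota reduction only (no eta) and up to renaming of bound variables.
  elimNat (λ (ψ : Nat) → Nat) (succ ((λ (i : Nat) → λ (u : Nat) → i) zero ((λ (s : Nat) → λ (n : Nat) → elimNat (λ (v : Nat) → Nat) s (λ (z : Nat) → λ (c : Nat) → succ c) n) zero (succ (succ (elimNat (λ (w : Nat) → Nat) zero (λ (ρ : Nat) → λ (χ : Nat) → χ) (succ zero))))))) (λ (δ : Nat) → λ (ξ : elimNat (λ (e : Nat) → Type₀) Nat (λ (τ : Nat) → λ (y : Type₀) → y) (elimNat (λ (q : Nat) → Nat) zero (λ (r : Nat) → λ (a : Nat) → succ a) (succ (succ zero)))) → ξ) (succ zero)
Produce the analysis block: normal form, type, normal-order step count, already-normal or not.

normal form:
  succ zero
the term's type:
  Nat
normal-order step count: 6
term was already normal: no
first redex: an elimNat iota-redex


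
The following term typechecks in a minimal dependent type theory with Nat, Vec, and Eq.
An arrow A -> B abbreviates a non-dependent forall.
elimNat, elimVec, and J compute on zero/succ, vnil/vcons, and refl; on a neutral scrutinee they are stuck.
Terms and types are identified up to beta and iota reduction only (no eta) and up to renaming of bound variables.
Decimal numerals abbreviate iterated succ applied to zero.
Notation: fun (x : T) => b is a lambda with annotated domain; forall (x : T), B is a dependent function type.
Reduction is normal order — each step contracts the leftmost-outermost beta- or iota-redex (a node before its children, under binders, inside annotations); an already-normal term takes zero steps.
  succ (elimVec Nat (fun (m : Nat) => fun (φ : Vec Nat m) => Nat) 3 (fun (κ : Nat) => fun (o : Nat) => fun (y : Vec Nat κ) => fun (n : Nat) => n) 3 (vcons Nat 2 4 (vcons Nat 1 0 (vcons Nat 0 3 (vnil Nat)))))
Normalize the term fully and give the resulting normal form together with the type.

normal form:
  4
type:
  Nat
observation: reduction starts at an elimVec iota-redex, and 16 normal-order steps reach the normal form.


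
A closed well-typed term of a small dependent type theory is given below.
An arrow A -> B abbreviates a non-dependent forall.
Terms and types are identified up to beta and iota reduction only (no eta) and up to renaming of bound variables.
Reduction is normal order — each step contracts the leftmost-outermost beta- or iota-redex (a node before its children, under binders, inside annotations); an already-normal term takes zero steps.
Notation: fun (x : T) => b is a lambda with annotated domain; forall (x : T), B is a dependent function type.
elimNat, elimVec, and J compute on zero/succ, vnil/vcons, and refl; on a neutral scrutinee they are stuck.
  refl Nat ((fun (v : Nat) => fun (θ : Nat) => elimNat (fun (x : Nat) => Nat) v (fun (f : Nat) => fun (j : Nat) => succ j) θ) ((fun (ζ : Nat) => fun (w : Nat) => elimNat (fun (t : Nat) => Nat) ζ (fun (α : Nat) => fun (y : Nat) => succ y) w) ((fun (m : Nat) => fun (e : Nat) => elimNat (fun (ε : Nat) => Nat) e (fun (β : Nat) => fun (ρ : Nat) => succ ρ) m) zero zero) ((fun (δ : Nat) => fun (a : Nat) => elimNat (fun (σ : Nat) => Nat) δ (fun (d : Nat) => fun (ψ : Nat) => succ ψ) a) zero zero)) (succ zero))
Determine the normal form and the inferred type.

normal form:
  refl Nat (succ zero)
inferred type:
  Eq Nat (succ zero) (succ zero)


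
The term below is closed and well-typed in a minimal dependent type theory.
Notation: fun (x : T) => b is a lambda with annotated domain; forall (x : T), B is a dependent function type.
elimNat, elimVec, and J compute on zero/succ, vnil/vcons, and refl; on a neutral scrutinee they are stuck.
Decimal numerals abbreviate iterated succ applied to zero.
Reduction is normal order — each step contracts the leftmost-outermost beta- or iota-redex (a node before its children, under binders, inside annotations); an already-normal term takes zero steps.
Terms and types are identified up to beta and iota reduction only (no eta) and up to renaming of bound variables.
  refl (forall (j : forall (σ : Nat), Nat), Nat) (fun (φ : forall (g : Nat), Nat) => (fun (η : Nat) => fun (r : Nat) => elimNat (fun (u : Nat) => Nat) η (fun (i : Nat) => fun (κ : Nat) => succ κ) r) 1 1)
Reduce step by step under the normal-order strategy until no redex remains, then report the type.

normal-order reduction sequence:
  refl (forall (j : forall (σ : Nat), Nat), Nat) (fun (φ : forall (g : Nat), Nat) => (fun (η : Nat) => fun (r : Nat) => elimNat (fun (u : Nat) => Nat) η (fun (i : Nat) => fun (κ : Nat) => succ κ) r) 1 1)
  ~> refl (forall (j : forall (σ : Nat), Nat), Nat) (fun (φ : forall (g : Nat), Nat) => (fun (η : Nat) => elimNat (fun (r : Nat) => Nat) 1 (fun (u : Nat) => fun (i : Nat) => succ i) η) 1)
  ~> refl (forall (j : forall (σ : Nat), Nat), Nat) (fun (φ : forall (g : Nat), Nat) => elimNat (fun (η : Nat) => Nat) 1 (fun (r : Nat) => fun (u : Nat) => succ u) 1)
  ~> refl (forall (j : forall (σ : Nat), Nat), Nat) (fun (φ : forall (g : Nat), Nat) => (fun (η : Nat) => fun (r : Nat) => succ r) 0 (elimNat (fun (u : Nat) => Nat) 1 (fun (i : Nat) => fun (κ : Nat) => succ κ) 0))
  ~> refl (forall (j : forall (σ : Nat), Nat), Nat) (fun (φ : forall (g : Nat), Nat) => (fun (η : Nat) => succ η) (elimNat (fun (r : Nat) => Nat) 1 (fun (u : Nat) => fun (i : Nat) => succ i) 0))
  ~> refl (forall (j : forall (σ : Nat), Nat), Nat) (fun (φ : forall (g : Nat), Nat) => succ (elimNat (fun (η : Nat) => Nat) 1 (fun (r : Nat) => fun (u : Nat) => succ u) 0))
  ~> refl (forall (j : forall (σ : Nat), Nat), Nat) (fun (φ : forall (g : Nat), Nat) => 2)
inferred type:
  Eq (forall (j : forall (σ : Nat), Nat), Nat) (fun (φ : forall (g : Nat), Nat) => 2) (fun (η : forall (r : Nat), Nat) => 2)


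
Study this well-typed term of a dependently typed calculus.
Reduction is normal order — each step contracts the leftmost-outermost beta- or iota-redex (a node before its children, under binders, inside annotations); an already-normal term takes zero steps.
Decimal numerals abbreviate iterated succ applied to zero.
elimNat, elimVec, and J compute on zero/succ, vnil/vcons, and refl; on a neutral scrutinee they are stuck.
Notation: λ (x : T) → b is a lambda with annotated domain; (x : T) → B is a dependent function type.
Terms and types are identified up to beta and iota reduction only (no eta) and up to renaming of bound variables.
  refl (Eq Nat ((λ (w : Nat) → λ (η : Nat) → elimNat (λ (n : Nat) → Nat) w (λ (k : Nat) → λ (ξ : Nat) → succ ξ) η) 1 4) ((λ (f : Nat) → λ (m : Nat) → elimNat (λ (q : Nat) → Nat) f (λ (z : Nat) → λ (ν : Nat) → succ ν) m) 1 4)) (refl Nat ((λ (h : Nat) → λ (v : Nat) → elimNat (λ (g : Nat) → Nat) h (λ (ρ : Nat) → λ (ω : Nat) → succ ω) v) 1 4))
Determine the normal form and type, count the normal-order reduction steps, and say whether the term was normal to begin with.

reduced normal form:
  refl (Eq Nat 5 5) (refl Nat 5)
the term's type:
  Eq (Eq Nat 5 5) (refl Nat 5) (refl Nat 5)
normal-order step count: 45
started in normal form: no
first contracted redex: a beta-redex


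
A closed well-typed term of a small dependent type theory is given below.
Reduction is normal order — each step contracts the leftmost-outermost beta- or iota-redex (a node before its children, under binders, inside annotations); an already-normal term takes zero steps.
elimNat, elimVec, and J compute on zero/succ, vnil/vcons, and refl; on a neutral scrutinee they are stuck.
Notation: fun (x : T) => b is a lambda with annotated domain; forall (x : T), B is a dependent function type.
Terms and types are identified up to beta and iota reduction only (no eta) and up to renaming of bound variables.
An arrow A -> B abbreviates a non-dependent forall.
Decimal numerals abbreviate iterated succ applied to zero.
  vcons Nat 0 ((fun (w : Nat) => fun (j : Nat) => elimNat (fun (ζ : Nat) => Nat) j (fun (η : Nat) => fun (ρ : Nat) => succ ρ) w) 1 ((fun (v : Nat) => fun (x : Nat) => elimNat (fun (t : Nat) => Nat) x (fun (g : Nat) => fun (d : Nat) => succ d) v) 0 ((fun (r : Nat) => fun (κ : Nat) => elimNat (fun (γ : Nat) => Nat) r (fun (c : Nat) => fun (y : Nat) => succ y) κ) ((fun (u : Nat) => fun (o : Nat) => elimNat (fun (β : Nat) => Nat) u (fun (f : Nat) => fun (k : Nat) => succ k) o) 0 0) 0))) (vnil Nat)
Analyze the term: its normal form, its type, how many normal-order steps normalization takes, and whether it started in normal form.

reduced normal form:
  vcons Nat 0 1 (vnil Nat)
type:
  Vec Nat 1
normal-order step count: 15
term was already normal: no
first contracted redex: a beta-redex


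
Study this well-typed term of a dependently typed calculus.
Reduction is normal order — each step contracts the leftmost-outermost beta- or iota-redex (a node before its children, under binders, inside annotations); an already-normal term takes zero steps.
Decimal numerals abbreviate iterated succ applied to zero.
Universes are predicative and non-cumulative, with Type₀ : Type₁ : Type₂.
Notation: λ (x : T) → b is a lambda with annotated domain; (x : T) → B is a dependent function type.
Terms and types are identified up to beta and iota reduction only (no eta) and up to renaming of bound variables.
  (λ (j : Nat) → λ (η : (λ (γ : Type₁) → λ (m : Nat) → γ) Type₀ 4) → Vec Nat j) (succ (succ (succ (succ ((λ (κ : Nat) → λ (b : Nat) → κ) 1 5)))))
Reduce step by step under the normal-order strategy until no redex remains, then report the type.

normal-order reduction sequence:
  (λ (j : Nat) → λ (η : (λ (γ : Type₁) → λ (m : Nat) → γ) Type₀ 4) → Vec Nat j) (succ (succ (succ (succ ((λ (κ : Nat) → λ (b : Nat) → κ) 1 5)))))
  ~> λ (j : (λ (η : Type₁) → λ (γ : Nat) → η) Type₀ 4) → Vec Nat (succ (succ (succ (succ ((λ (m : Nat) → λ (κ : Nat) → m) 1 5)))))
  ~> λ (j : (λ (η : Nat) → Type₀) 4) → Vec Nat (succ (succ (succ (succ ((λ (γ : Nat) → λ (m : Nat) → γ) 1 5)))))
  ~> λ (j : Type₀) → Vec Nat (succ (succ (succ (succ ((λ (η : Nat) → λ (γ : Nat) → η) 1 5)))))
  ~> λ (j : Type₀) → Vec Nat (succ (succ (succ (succ ((λ (η : Nat) → 1) 5)))))
  ~> λ (j : Type₀) → Vec Nat 5
the term's type:
  (j : Type₀) → Type₀


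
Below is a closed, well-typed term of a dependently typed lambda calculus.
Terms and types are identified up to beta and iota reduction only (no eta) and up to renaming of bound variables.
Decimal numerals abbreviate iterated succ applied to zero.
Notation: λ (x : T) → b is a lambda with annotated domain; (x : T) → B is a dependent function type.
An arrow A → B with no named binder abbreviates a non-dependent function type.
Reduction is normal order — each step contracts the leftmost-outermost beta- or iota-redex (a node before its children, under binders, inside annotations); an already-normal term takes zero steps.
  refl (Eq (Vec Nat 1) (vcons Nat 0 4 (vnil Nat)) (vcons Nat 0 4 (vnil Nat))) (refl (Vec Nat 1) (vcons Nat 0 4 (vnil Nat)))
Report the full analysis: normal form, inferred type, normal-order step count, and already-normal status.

resulting normal form:
  refl (Eq (Vec Nat 1) (vcons Nat 0 4 (vnil Nat)) (vcons Nat 0 4 (vnil Nat))) (refl (Vec Nat 1) (vcons Nat 0 4 (vnil Nat)))
inferred type:
  Eq (Eq (Vec Nat 1) (vcons Nat 0 4 (vnil Nat)) (vcons Nat 0 4 (vnil Nat))) (refl (Vec Nat 1) (vcons Nat 0 4 (vnil Nat))) (refl (Vec Nat 1) (vcons Nat 0 4 (vnil Nat)))
normal-order step count: 0
already normal: yes
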